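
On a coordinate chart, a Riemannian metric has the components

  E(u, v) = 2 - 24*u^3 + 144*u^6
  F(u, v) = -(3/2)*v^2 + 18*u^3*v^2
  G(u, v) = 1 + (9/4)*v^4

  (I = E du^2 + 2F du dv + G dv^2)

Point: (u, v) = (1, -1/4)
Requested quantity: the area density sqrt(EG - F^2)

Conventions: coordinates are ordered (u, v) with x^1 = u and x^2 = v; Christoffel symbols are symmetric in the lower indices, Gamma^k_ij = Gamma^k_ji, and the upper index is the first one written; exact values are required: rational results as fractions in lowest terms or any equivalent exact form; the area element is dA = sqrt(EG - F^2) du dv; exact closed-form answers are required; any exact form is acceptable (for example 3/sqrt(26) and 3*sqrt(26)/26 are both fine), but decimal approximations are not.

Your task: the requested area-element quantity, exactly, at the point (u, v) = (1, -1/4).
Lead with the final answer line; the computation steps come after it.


Answer: sqrt(EG - F^2) = sqrt(124937)/32

E = 122, F = 33/32, G = 1033/1024; EG - F^2 = 124937/1024


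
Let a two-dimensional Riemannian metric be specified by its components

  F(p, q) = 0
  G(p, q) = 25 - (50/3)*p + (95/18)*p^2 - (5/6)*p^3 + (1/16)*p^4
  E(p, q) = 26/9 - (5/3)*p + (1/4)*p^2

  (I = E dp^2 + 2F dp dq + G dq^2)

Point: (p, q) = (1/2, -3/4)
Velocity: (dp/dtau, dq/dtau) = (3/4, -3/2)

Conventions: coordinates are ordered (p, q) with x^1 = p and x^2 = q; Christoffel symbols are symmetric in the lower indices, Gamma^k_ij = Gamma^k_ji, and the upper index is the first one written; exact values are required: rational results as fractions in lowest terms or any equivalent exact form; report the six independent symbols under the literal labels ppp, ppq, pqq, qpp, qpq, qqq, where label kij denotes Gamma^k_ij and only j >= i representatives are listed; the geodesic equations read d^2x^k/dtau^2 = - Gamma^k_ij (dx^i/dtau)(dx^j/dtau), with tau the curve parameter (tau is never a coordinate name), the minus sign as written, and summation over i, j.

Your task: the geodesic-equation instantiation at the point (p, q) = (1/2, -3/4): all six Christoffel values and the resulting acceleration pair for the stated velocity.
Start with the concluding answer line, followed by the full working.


Answer: Gamma_ppp = -102/305, Gamma_ppq = 0, Gamma_pqq = 3451/1220, Gamma_qpp = 0, Gamma_qpq = -68/203, Gamma_qqq = 0; accelerations (d^2p/dtau^2, d^2q/dtau^2) = (-30141/4880, -153/203)

E = 305/144, F = 0, G = 41209/2304 at the point
E_p = -17/12, E_q = 0, F_p = 0, F_q = 0, G_p = -3451/288, G_q = 0
EG - F^2 = 12568745/331776;  g^inv = (331776/12568745) * [[41209/2304, 0], [0, 305/144]]
first-kind symbols [ij,l] = (1/2)(d_i g_jl + d_j g_il - d_l g_ij): [pp,p] = E_p/2 = -17/24, [pp,q] = F_p - E_q/2 = 0, [pq,p] = E_q/2 = 0, [pq,q] = G_p/2 = -3451/576, [qq,p] = F_q - G_p/2 = 3451/576, [qq,q] = G_q/2 = 0
Gamma^p_ij = (G*[ij,p] - F*[ij,q])/(EG - F^2), Gamma^q_ij = (E*[ij,q] - F*[ij,p])/(EG - F^2)
Gamma_ppp = -102/305, Gamma_ppq = 0, Gamma_pqq = 3451/1220, Gamma_qpp = 0, Gamma_qpq = -68/203, Gamma_qqq = 0
d^2p/dtau^2 = -(Gamma_ppp*(3/4)^2 + 2*Gamma_ppq*(3/4)*(-3/2) + Gamma_pqq*(-3/2)^2) = -30141/4880
d^2q/dtau^2 = -(Gamma_qpp*(3/4)^2 + 2*Gamma_qpq*(3/4)*(-3/2) + Gamma_qqq*(-3/2)^2) = -153/203


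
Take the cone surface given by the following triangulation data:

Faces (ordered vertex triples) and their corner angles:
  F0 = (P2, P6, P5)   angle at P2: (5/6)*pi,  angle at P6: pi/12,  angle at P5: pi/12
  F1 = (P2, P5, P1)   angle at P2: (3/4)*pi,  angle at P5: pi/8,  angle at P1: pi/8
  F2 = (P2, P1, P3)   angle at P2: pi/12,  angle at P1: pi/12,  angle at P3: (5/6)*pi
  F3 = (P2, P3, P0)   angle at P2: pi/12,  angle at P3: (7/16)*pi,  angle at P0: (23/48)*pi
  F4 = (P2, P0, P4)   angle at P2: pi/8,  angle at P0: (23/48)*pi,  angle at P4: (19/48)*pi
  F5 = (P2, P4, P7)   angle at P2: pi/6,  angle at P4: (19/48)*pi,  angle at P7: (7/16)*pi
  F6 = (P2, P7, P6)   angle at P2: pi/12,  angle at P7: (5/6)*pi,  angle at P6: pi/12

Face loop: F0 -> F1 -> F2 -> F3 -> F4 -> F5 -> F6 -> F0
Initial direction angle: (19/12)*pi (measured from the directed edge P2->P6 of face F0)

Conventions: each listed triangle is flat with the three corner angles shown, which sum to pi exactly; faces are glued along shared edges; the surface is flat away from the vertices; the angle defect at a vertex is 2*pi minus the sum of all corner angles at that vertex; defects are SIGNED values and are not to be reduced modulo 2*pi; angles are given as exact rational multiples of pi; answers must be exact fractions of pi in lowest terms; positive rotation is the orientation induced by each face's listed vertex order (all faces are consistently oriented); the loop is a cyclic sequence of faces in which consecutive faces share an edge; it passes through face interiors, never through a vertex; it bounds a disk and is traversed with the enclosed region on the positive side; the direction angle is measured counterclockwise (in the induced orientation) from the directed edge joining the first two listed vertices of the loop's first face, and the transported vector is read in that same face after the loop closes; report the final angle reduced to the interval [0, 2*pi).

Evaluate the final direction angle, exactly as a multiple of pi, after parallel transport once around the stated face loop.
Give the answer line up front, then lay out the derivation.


Answer: final direction angle = (35/24)*pi

enclosed vertex P2: corner angles sum to (17/8)*pi, defect = 2*pi - (17/8)*pi = -pi/8
final direction = starting direction + enclosed defect total, reduced mod 2*pi (induced orientation)
final angle = (19/12)*pi - pi/8 = (35/24)*pi (mod 2*pi)


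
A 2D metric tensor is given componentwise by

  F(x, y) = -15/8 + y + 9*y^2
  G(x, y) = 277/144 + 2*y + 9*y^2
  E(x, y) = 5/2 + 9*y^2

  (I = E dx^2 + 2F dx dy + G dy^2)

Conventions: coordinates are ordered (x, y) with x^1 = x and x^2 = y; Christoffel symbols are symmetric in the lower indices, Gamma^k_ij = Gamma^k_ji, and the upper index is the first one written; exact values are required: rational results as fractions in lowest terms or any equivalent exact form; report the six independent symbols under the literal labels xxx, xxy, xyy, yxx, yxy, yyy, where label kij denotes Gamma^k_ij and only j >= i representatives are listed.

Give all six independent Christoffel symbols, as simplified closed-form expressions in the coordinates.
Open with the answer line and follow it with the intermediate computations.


Answer: Gamma_xxx = (46656*y^3 + 5184*y^2 - 9720*y)/(41796*y^2 + 5040*y + 745), Gamma_xxy = (46656*y^3 + 10368*y^2 + 9972*y)/(41796*y^2 + 5040*y + 745), Gamma_xyy = (46656*y^3 + 15552*y^2 + 30240*y + 2188)/(41796*y^2 + 5040*y + 745), Gamma_yxx = (-46656*y^3 - 12960*y)/(41796*y^2 + 5040*y + 745), Gamma_yxy = (-46656*y^3 - 5184*y^2 + 9720*y)/(41796*y^2 + 5040*y + 745), Gamma_yyy = (-46656*y^3 - 10368*y^2 + 31824*y + 2520)/(41796*y^2 + 5040*y + 745)

E = 5/2 + 9*y^2; F = -15/8 + y + 9*y^2; G = 277/144 + 2*y + 9*y^2
Gamma^k_ij = (1/2) g^{kl} (d_i g_jl + d_j g_il - d_l g_ij), with g^inv = (1/(EG-F^2)) [[G, -F], [-F, E]]
first partials: E_x = 0, E_y = 18*y, F_x = 0, F_y = 1 + 18*y, G_x = 0, G_y = 2 + 18*y
D = EG - F^2 = 745/576 + (35/4)*y + (1161/16)*y^2
expanded: Gamma^x_xx = (G E_x - 2F F_x + F E_y)/(2D), Gamma^x_xy = (G E_y - F G_x)/(2D), Gamma^x_yy = (2G F_y - G G_x - F G_y)/(2D), Gamma^y_xx = (2E F_x - E E_y - F E_x)/(2D), Gamma^y_xy = (E G_x - F E_y)/(2D), Gamma^y_yy = (E G_y - 2F F_y + F G_x)/(2D); substitute and cancel common factors


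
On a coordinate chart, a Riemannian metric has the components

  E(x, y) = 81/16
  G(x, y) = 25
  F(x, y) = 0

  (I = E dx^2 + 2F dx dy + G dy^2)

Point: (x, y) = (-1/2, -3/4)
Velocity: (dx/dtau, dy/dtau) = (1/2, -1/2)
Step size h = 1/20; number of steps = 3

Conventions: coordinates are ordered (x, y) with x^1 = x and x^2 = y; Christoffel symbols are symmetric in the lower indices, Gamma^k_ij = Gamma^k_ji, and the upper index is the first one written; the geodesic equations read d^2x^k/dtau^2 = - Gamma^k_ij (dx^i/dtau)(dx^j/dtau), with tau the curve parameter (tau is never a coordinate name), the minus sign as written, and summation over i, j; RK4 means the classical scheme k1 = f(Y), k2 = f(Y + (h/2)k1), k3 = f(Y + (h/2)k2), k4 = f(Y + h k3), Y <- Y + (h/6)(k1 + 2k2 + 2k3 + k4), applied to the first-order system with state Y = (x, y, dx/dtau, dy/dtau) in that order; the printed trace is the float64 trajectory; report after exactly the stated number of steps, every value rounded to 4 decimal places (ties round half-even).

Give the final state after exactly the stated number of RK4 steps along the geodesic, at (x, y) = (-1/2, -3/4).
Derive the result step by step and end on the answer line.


f(Y) = (dx/dtau, dy/dtau, -Gamma^x_ij Y'^i Y'^j, -Gamma^y_ij Y'^i Y'^j) with the Gammas evaluated at the stage position; h = 0.050000; intermediate values shown to 6 dp
step 0: x = -0.5000, y = -0.7500, dx/dtau = 0.5000, dy/dtau = -0.5000
step 1:
  k1: at (x, y) = (-0.500000, -0.750000), (dx/dtau, dy/dtau) = (0.500000, -0.500000); Gamma_xxx = 0.000000, Gamma_xxy = 0.000000, Gamma_xyy = 0.000000, Gamma_yxx = 0.000000, Gamma_yxy = 0.000000, Gamma_yyy = 0.000000; k1 = (0.500000, -0.500000, 0.000000, 0.000000)
  k2: at (x, y) = (-0.487500, -0.762500), (dx/dtau, dy/dtau) = (0.500000, -0.500000); Gamma_xxx = 0.000000, Gamma_xxy = 0.000000, Gamma_xyy = 0.000000, Gamma_yxx = 0.000000, Gamma_yxy = 0.000000, Gamma_yyy = 0.000000; k2 = (0.500000, -0.500000, 0.000000, 0.000000)
  k3: at (x, y) = (-0.487500, -0.762500), (dx/dtau, dy/dtau) = (0.500000, -0.500000); Gamma_xxx = 0.000000, Gamma_xxy = 0.000000, Gamma_xyy = 0.000000, Gamma_yxx = 0.000000, Gamma_yxy = 0.000000, Gamma_yyy = 0.000000; k3 = (0.500000, -0.500000, 0.000000, 0.000000)
  k4: at (x, y) = (-0.475000, -0.775000), (dx/dtau, dy/dtau) = (0.500000, -0.500000); Gamma_xxx = 0.000000, Gamma_xxy = 0.000000, Gamma_xyy = 0.000000, Gamma_yxx = 0.000000, Gamma_yxy = 0.000000, Gamma_yyy = 0.000000; k4 = (0.500000, -0.500000, 0.000000, 0.000000)
  Y <- Y + (h/6)(k1 + 2k2 + 2k3 + k4): x = -0.4750, y = -0.7750, dx/dtau = 0.5000, dy/dtau = -0.5000
step 2:
  k1: at (x, y) = (-0.475000, -0.775000), (dx/dtau, dy/dtau) = (0.500000, -0.500000); Gamma_xxx = 0.000000, Gamma_xxy = 0.000000, Gamma_xyy = 0.000000, Gamma_yxx = 0.000000, Gamma_yxy = 0.000000, Gamma_yyy = 0.000000; k1 = (0.500000, -0.500000, 0.000000, 0.000000)
  k2: at (x, y) = (-0.462500, -0.787500), (dx/dtau, dy/dtau) = (0.500000, -0.500000); Gamma_xxx = 0.000000, Gamma_xxy = 0.000000, Gamma_xyy = 0.000000, Gamma_yxx = 0.000000, Gamma_yxy = 0.000000, Gamma_yyy = 0.000000; k2 = (0.500000, -0.500000, 0.000000, 0.000000)
  k3: at (x, y) = (-0.462500, -0.787500), (dx/dtau, dy/dtau) = (0.500000, -0.500000); Gamma_xxx = 0.000000, Gamma_xxy = 0.000000, Gamma_xyy = 0.000000, Gamma_yxx = 0.000000, Gamma_yxy = 0.000000, Gamma_yyy = 0.000000; k3 = (0.500000, -0.500000, 0.000000, 0.000000)
  k4: at (x, y) = (-0.450000, -0.800000), (dx/dtau, dy/dtau) = (0.500000, -0.500000); Gamma_xxx = 0.000000, Gamma_xxy = 0.000000, Gamma_xyy = 0.000000, Gamma_yxx = 0.000000, Gamma_yxy = 0.000000, Gamma_yyy = 0.000000; k4 = (0.500000, -0.500000, 0.000000, 0.000000)
  Y <- Y + (h/6)(k1 + 2k2 + 2k3 + k4): x = -0.4500, y = -0.8000, dx/dtau = 0.5000, dy/dtau = -0.5000
step 3:
  k1: at (x, y) = (-0.450000, -0.800000), (dx/dtau, dy/dtau) = (0.500000, -0.500000); Gamma_xxx = 0.000000, Gamma_xxy = 0.000000, Gamma_xyy = 0.000000, Gamma_yxx = 0.000000, Gamma_yxy = 0.000000, Gamma_yyy = 0.000000; k1 = (0.500000, -0.500000, 0.000000, 0.000000)
  k2: at (x, y) = (-0.437500, -0.812500), (dx/dtau, dy/dtau) = (0.500000, -0.500000); Gamma_xxx = 0.000000, Gamma_xxy = 0.000000, Gamma_xyy = 0.000000, Gamma_yxx = 0.000000, Gamma_yxy = 0.000000, Gamma_yyy = 0.000000; k2 = (0.500000, -0.500000, 0.000000, 0.000000)
  k3: at (x, y) = (-0.437500, -0.812500), (dx/dtau, dy/dtau) = (0.500000, -0.500000); Gamma_xxx = 0.000000, Gamma_xxy = 0.000000, Gamma_xyy = 0.000000, Gamma_yxx = 0.000000, Gamma_yxy = 0.000000, Gamma_yyy = 0.000000; k3 = (0.500000, -0.500000, 0.000000, 0.000000)
  k4: at (x, y) = (-0.425000, -0.825000), (dx/dtau, dy/dtau) = (0.500000, -0.500000); Gamma_xxx = 0.000000, Gamma_xxy = 0.000000, Gamma_xyy = 0.000000, Gamma_yxx = 0.000000, Gamma_yxy = 0.000000, Gamma_yyy = 0.000000; k4 = (0.500000, -0.500000, 0.000000, 0.000000)
  Y <- Y + (h/6)(k1 + 2k2 + 2k3 + k4): x = -0.4250, y = -0.8250, dx/dtau = 0.5000, dy/dtau = -0.5000

Answer: x = -0.4250, y = -0.8250, dx/dtau = 0.5000, dy/dtau = -0.5000


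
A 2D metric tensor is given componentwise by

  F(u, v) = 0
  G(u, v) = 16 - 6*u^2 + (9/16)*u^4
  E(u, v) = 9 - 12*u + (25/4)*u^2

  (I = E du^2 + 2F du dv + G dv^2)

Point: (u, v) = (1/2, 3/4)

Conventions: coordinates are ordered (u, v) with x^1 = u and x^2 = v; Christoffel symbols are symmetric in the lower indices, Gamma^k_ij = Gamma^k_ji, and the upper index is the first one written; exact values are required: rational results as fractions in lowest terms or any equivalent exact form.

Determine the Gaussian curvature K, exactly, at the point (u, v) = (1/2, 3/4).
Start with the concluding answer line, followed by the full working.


Answer: K = 36864/325069

E = 73/16, F = 0, G = 3721/256, EG - F^2 = 271633/4096 at the point
E_u = -23/4, E_v = 0, F_u = 0, F_v = 0, G_u = -183/32, G_v = 0
E_vv = 0, F_uv = 0, G_uu = -165/16
Apply the Brioschi formula K = (det M1 - det M2)/(EG - F^2)^2 over the derivative matrices of E, F, G.
M1 = [[-E_vv/2 + F_uv - G_uu/2, E_u/2, F_u - E_v/2], [F_v - G_u/2, E, F], [G_v/2, F, G]] = [[165/32, -23/8, 0], [183/64, 73/16, 0], [0, 0, 3721/256]]; det M1 = 30240567/65536
M2 = [[0, E_v/2, G_u/2], [E_v/2, E, F], [G_u/2, F, G]] = [[0, 0, -183/64], [0, 73/16, 0], [-183/64, 0, 3721/256]]; det M2 = -2444697/65536
det M1 - det M2 = 2042829/4096; K = 2042829/4096 / (271633/4096)^2 = 36864/325069


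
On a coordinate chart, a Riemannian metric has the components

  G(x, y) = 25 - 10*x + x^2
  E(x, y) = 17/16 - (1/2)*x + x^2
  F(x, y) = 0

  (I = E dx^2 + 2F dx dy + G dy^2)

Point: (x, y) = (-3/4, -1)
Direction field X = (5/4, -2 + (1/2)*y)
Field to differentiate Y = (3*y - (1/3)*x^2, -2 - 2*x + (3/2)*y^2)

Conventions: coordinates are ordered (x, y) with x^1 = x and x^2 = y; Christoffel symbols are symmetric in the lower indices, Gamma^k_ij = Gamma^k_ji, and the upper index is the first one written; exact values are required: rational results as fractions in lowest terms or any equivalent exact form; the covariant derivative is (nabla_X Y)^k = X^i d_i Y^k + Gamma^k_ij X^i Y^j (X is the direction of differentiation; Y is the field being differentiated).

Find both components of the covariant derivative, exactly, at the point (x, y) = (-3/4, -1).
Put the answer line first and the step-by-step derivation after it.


Answer: (nabla_X Y)^x = -1545/128, (nabla_X Y)^y = 625/184

E = 2, F = 0, G = 529/16 at the point
E_x = -2, E_y = 0, F_x = 0, F_y = 0, G_x = -23/2, G_y = 0
EG - F^2 = 529/8;  g^inv = (8/529) * [[529/16, 0], [0, 2]]
first-kind symbols [ij,l] = (1/2)(d_i g_jl + d_j g_il - d_l g_ij): [xx,x] = E_x/2 = -1, [xx,y] = F_x - E_y/2 = 0, [xy,x] = E_y/2 = 0, [xy,y] = G_x/2 = -23/4, [yy,x] = F_y - G_x/2 = 23/4, [yy,y] = G_y/2 = 0
Gamma^x_ij = (G*[ij,x] - F*[ij,y])/(EG - F^2), Gamma^y_ij = (E*[ij,y] - F*[ij,x])/(EG - F^2)
Gamma_xxx = -1/2, Gamma_xxy = 0, Gamma_xyy = 23/8, Gamma_yxx = 0, Gamma_yxy = -4/23, Gamma_yyy = 0
X = (5/4, -5/2), Y = (-51/16, 1) at the point


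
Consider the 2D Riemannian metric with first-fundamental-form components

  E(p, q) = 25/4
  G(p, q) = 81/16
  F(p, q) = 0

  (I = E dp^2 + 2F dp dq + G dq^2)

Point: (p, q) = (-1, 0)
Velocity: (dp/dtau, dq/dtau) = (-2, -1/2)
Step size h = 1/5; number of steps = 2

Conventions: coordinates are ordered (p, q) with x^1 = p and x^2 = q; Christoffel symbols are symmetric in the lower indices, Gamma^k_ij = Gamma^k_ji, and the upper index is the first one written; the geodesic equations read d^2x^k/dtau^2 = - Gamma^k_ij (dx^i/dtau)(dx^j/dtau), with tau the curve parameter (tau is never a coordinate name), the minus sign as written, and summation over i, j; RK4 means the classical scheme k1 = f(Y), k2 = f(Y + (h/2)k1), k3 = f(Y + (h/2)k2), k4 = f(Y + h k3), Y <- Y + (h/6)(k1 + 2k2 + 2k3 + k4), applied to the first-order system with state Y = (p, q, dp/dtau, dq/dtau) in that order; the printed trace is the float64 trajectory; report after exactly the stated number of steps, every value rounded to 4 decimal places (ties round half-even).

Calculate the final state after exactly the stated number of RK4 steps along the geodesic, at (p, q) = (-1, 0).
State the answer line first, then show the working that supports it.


Answer: p = -1.8000, q = -0.2000, dp/dtau = -2.0000, dq/dtau = -0.5000

f(Y) = (dp/dtau, dq/dtau, -Gamma^p_ij Y'^i Y'^j, -Gamma^q_ij Y'^i Y'^j) with the Gammas evaluated at the stage position; h = 0.200000; intermediate values shown to 6 dp
step 0: p = -1.0000, q = 0.0000, dp/dtau = -2.0000, dq/dtau = -0.5000
step 1:
  k1: at (p, q) = (-1.000000, 0.000000), (dp/dtau, dq/dtau) = (-2.000000, -0.500000); Gamma_ppp = 0.000000, Gamma_ppq = 0.000000, Gamma_pqq = 0.000000, Gamma_qpp = 0.000000, Gamma_qpq = 0.000000, Gamma_qqq = 0.000000; k1 = (-2.000000, -0.500000, 0.000000, 0.000000)
  k2: at (p, q) = (-1.200000, -0.050000), (dp/dtau, dq/dtau) = (-2.000000, -0.500000); Gamma_ppp = 0.000000, Gamma_ppq = 0.000000, Gamma_pqq = 0.000000, Gamma_qpp = 0.000000, Gamma_qpq = 0.000000, Gamma_qqq = 0.000000; k2 = (-2.000000, -0.500000, 0.000000, 0.000000)
  k3: at (p, q) = (-1.200000, -0.050000), (dp/dtau, dq/dtau) = (-2.000000, -0.500000); Gamma_ppp = 0.000000, Gamma_ppq = 0.000000, Gamma_pqq = 0.000000, Gamma_qpp = 0.000000, Gamma_qpq = 0.000000, Gamma_qqq = 0.000000; k3 = (-2.000000, -0.500000, 0.000000, 0.000000)
  k4: at (p, q) = (-1.400000, -0.100000), (dp/dtau, dq/dtau) = (-2.000000, -0.500000); Gamma_ppp = 0.000000, Gamma_ppq = 0.000000, Gamma_pqq = 0.000000, Gamma_qpp = 0.000000, Gamma_qpq = 0.000000, Gamma_qqq = 0.000000; k4 = (-2.000000, -0.500000, 0.000000, 0.000000)
  Y <- Y + (h/6)(k1 + 2k2 + 2k3 + k4): p = -1.4000, q = -0.1000, dp/dtau = -2.0000, dq/dtau = -0.5000
step 2:
  k1: at (p, q) = (-1.400000, -0.100000), (dp/dtau, dq/dtau) = (-2.000000, -0.500000); Gamma_ppp = 0.000000, Gamma_ppq = 0.000000, Gamma_pqq = 0.000000, Gamma_qpp = 0.000000, Gamma_qpq = 0.000000, Gamma_qqq = 0.000000; k1 = (-2.000000, -0.500000, 0.000000, 0.000000)
  k2: at (p, q) = (-1.600000, -0.150000), (dp/dtau, dq/dtau) = (-2.000000, -0.500000); Gamma_ppp = 0.000000, Gamma_ppq = 0.000000, Gamma_pqq = 0.000000, Gamma_qpp = 0.000000, Gamma_qpq = 0.000000, Gamma_qqq = 0.000000; k2 = (-2.000000, -0.500000, 0.000000, 0.000000)
  k3: at (p, q) = (-1.600000, -0.150000), (dp/dtau, dq/dtau) = (-2.000000, -0.500000); Gamma_ppp = 0.000000, Gamma_ppq = 0.000000, Gamma_pqq = 0.000000, Gamma_qpp = 0.000000, Gamma_qpq = 0.000000, Gamma_qqq = 0.000000; k3 = (-2.000000, -0.500000, 0.000000, 0.000000)
  k4: at (p, q) = (-1.800000, -0.200000), (dp/dtau, dq/dtau) = (-2.000000, -0.500000); Gamma_ppp = 0.000000, Gamma_ppq = 0.000000, Gamma_pqq = 0.000000, Gamma_qpp = 0.000000, Gamma_qpq = 0.000000, Gamma_qqq = 0.000000; k4 = (-2.000000, -0.500000, 0.000000, 0.000000)
  Y <- Y + (h/6)(k1 + 2k2 + 2k3 + k4): p = -1.8000, q = -0.2000, dp/dtau = -2.0000, dq/dtau = -0.5000


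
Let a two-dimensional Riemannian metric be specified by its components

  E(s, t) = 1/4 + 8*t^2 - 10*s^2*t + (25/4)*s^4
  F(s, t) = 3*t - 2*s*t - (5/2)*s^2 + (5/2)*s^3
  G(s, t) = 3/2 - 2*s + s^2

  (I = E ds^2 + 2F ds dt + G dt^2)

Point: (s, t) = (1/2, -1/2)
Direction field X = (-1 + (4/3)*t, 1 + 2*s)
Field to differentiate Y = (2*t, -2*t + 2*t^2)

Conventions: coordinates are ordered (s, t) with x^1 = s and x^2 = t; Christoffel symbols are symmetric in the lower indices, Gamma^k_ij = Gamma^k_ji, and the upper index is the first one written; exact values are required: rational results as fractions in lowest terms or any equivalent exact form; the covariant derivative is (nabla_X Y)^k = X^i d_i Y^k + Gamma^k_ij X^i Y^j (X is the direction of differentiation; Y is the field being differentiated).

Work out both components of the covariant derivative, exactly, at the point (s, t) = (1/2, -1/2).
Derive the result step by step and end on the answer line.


E = 249/64, F = -21/16, G = 3/4 at the point
E_s = 65/8, E_t = -21/2, F_s = 3/8, F_t = 2, G_s = -1, G_t = 0
EG - F^2 = 153/128;  g^inv = (128/153) * [[3/4, 21/16], [21/16, 249/64]]
first-kind symbols [ij,l] = (1/2)(d_i g_jl + d_j g_il - d_l g_ij): [ss,s] = E_s/2 = 65/16, [ss,t] = F_s - E_t/2 = 45/8, [st,s] = E_t/2 = -21/4, [st,t] = G_s/2 = -1/2, [tt,s] = F_t - G_s/2 = 5/2, [tt,t] = G_t/2 = 0
Gamma^s_ij = (G*[ij,s] - F*[ij,t])/(EG - F^2), Gamma^t_ij = (E*[ij,t] - F*[ij,s])/(EG - F^2)
Gamma_sss = 445/51, Gamma_sst = -196/51, Gamma_stt = 80/51, Gamma_tss = 4645/204, Gamma_tst = -377/51, Gamma_ttt = 140/51
X = (-5/3, 2), Y = (-1, 3/2) at the point

Answer: (nabla_X Y)^s = 6203/153, (nabla_X Y)^t = 43727/612


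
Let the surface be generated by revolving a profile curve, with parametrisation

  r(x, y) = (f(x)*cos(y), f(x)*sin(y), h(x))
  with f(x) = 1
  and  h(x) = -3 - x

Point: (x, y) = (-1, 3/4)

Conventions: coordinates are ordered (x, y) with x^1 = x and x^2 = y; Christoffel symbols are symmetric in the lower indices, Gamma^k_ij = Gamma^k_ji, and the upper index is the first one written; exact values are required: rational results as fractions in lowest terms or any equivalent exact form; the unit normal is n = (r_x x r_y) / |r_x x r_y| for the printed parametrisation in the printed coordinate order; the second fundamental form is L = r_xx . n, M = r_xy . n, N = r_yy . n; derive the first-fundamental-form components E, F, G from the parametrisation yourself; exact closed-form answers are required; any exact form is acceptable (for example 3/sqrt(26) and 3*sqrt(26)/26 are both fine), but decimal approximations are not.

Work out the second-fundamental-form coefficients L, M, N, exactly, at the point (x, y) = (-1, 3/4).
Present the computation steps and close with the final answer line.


f = 1, f' = 0, f'' = 0, h' = -1, h'' = 0
E = 1, F = 0, G = 1; answer radicand W^2 = 1
unnormalised second-form numerators: l = 0, m = 0, n = -1; L = l/sqrt(1), and similarly M = m/sqrt(W^2), N = n/sqrt(W^2)

Answer: L = 0, M = 0, N = -1


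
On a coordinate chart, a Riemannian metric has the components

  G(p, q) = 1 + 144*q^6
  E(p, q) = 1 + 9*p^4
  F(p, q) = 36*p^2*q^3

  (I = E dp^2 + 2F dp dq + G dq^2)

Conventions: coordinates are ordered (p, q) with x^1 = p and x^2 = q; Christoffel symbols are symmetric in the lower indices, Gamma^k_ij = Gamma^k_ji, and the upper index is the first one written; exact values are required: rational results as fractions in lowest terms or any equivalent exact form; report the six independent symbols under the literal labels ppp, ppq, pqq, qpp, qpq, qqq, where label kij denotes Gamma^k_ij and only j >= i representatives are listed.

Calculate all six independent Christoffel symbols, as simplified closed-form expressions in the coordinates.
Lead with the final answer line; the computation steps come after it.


Answer: Gamma_ppp = 18*p^3/(9*p^4 + 144*q^6 + 1), Gamma_ppq = 0, Gamma_pqq = 108*p^2*q^2/(9*p^4 + 144*q^6 + 1), Gamma_qpp = 72*p*q^3/(9*p^4 + 144*q^6 + 1), Gamma_qpq = 0, Gamma_qqq = 432*q^5/(9*p^4 + 144*q^6 + 1)

E = 1 + 9*p^4; F = 36*p^2*q^3; G = 1 + 144*q^6
Gamma^k_ij = (1/2) g^{kl} (d_i g_jl + d_j g_il - d_l g_ij), with g^inv = (1/(EG-F^2)) [[G, -F], [-F, E]]
first partials: E_p = 36*p^3, E_q = 0, F_p = 72*p*q^3, F_q = 108*p^2*q^2, G_p = 0, G_q = 864*q^5
D = EG - F^2 = 1 + 9*p^4 + 144*q^6
expanded: Gamma^p_pp = (G E_p - 2F F_p + F E_q)/(2D), Gamma^p_pq = (G E_q - F G_p)/(2D), Gamma^p_qq = (2G F_q - G G_p - F G_q)/(2D), Gamma^q_pp = (2E F_p - E E_q - F E_p)/(2D), Gamma^q_pq = (E G_p - F E_q)/(2D), Gamma^q_qq = (E G_q - 2F F_q + F G_p)/(2D); substitute and cancel common factors


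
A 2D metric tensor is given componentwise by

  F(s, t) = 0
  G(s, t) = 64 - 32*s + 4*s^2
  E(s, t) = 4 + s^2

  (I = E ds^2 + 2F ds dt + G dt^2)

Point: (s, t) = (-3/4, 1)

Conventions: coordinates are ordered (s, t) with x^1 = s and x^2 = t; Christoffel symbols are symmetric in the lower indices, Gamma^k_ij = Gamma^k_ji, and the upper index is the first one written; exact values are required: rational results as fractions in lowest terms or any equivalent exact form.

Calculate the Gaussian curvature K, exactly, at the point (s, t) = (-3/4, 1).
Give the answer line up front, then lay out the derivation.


Answer: K = 768/101251

E = 73/16, F = 0, G = 361/4, EG - F^2 = 26353/64 at the point
E_s = -3/2, E_t = 0, F_s = 0, F_t = 0, G_s = -38, G_t = 0
E_tt = 0, F_st = 0, G_ss = 8
By Brioschi, K is (det M1 - det M2) divided by (EG - F^2) squared.
M1 = [[-E_tt/2 + F_st - G_ss/2, E_s/2, F_s - E_t/2], [F_t - G_s/2, E, F], [G_t/2, F, G]] = [[-4, -3/4, 0], [19, 73/16, 0], [0, 0, 361/4]]; det M1 = -361
M2 = [[0, E_t/2, G_s/2], [E_t/2, E, F], [G_s/2, F, G]] = [[0, 0, -19], [0, 73/16, 0], [-19, 0, 361/4]]; det M2 = -26353/16
det M1 - det M2 = 20577/16; K = 20577/16 / (26353/64)^2 = 768/101251


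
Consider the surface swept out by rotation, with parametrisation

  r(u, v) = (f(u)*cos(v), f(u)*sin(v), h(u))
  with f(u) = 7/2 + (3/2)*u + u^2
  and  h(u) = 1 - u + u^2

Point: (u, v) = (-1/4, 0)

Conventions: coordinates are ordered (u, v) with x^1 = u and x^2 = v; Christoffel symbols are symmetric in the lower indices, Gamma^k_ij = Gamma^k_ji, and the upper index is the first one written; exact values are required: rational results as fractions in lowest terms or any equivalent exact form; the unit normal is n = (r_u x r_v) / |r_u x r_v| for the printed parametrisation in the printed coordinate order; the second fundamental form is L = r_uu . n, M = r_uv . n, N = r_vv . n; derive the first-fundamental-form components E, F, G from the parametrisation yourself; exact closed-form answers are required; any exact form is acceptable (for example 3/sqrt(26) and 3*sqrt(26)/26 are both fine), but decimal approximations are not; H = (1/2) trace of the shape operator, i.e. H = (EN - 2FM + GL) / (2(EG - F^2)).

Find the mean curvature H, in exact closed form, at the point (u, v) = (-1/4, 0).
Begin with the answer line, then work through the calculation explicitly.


Answer: H = 236*sqrt(13)/2873

f = 51/16, f' = 1, f'' = 2, h' = -3/2, h'' = 2
E = 13/4, F = 0, G = 2601/256; answer radicand W^2 = 13/4
unnormalised second-form numerators: l = 5, m = 0, n = -153/32; L = l/sqrt(13/4), and similarly M = m/sqrt(W^2), N = n/sqrt(W^2)
H = (E*n - 2*F*m + G*l) / (2*(EG - F^2)*sqrt(W^2)); E*n - 2*F*m + G*l = 9027/256, EG - F^2 = 33813/1024, so H = (118/221)/sqrt(13/4)


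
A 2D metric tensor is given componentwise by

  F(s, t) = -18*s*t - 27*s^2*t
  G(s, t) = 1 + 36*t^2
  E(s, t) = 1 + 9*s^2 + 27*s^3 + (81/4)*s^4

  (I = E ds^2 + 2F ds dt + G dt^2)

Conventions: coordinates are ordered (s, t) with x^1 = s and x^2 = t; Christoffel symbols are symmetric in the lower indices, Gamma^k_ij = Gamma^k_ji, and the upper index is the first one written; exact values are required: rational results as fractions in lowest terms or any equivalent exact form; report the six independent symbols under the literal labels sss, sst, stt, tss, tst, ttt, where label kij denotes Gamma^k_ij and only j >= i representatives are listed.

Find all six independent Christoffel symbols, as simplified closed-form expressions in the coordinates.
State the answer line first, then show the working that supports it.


Answer: Gamma_sss = (162*s^3 + 162*s^2 + 36*s)/(81*s^4 + 108*s^3 + 36*s^2 + 144*t^2 + 4), Gamma_sst = 0, Gamma_stt = (-108*s^2 - 72*s)/(81*s^4 + 108*s^3 + 36*s^2 + 144*t^2 + 4), Gamma_tss = (-216*s*t - 72*t)/(81*s^4 + 108*s^3 + 36*s^2 + 144*t^2 + 4), Gamma_tst = 0, Gamma_ttt = 144*t/(81*s^4 + 108*s^3 + 36*s^2 + 144*t^2 + 4)

E = 1 + 9*s^2 + 27*s^3 + (81/4)*s^4; F = -18*s*t - 27*s^2*t; G = 1 + 36*t^2
Gamma^k_ij = (1/2) g^{kl} (d_i g_jl + d_j g_il - d_l g_ij), with g^inv = (1/(EG-F^2)) [[G, -F], [-F, E]]
first partials: E_s = 18*s + 81*s^2 + 81*s^3, E_t = 0, F_s = -18*t - 54*s*t, F_t = -18*s - 27*s^2, G_s = 0, G_t = 72*t
D = EG - F^2 = 1 + 36*t^2 + 9*s^2 + 27*s^3 + (81/4)*s^4
expanded: Gamma^s_ss = (G E_s - 2F F_s + F E_t)/(2D), Gamma^s_st = (G E_t - F G_s)/(2D), Gamma^s_tt = (2G F_t - G G_s - F G_t)/(2D), Gamma^t_ss = (2E F_s - E E_t - F E_s)/(2D), Gamma^t_st = (E G_s - F E_t)/(2D), Gamma^t_tt = (E G_t - 2F F_t + F G_s)/(2D); substitute and cancel common factors


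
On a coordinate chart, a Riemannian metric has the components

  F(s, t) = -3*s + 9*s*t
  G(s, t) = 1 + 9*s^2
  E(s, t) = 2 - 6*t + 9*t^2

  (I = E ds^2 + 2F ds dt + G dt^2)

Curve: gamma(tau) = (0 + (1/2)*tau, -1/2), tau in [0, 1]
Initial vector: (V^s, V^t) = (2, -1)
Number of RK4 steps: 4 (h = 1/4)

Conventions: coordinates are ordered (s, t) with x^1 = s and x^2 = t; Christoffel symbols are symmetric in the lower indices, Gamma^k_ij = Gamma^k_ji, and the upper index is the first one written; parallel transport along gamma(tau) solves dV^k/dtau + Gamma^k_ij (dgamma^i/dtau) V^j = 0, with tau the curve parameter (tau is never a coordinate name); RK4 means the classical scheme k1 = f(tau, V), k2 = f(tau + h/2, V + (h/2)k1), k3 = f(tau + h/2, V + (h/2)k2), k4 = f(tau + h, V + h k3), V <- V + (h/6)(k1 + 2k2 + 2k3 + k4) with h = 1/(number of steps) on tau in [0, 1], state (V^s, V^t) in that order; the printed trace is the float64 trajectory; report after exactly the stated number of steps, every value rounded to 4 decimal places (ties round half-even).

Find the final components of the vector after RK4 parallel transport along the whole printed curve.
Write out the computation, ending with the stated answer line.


gamma'(tau) = (1/2, 0); f(tau, V)^k = -Gamma^k_ij(gamma(tau)) gamma'^i(tau) V^j; h = 1/4; intermediate values shown to 6 dp
curve data and Christoffel symbols at the stage parameters:
  tau = 0.000000: gamma = (0.000000, -0.500000), gamma' = (0.500000, 0.000000); Gamma_sss = 0.000000, Gamma_sst = -1.034483, Gamma_stt = 0.000000, Gamma_tss = 0.000000, Gamma_tst = 0.000000, Gamma_ttt = 0.000000
  tau = 0.125000: gamma = (0.062500, -0.500000), gamma' = (0.500000, 0.000000); Gamma_sss = 0.000000, Gamma_sst = -1.029491, Gamma_stt = 0.000000, Gamma_tss = 0.000000, Gamma_tst = 0.077212, Gamma_ttt = 0.000000
  tau = 0.250000: gamma = (0.125000, -0.500000), gamma' = (0.500000, 0.000000); Gamma_sss = 0.000000, Gamma_sst = -1.014799, Gamma_stt = 0.000000, Gamma_tss = 0.000000, Gamma_tst = 0.152220, Gamma_ttt = 0.000000
  tau = 0.375000: gamma = (0.187500, -0.500000), gamma' = (0.500000, 0.000000); Gamma_sss = 0.000000, Gamma_sst = -0.991224, Gamma_stt = 0.000000, Gamma_tss = 0.000000, Gamma_tst = 0.223025, Gamma_ttt = 0.000000
  tau = 0.500000: gamma = (0.250000, -0.500000), gamma' = (0.500000, 0.000000); Gamma_sss = 0.000000, Gamma_sst = -0.960000, Gamma_stt = 0.000000, Gamma_tss = 0.000000, Gamma_tst = 0.288000, Gamma_ttt = 0.000000
  tau = 0.625000: gamma = (0.312500, -0.500000), gamma' = (0.500000, 0.000000); Gamma_sss = 0.000000, Gamma_sst = -0.922633, Gamma_stt = 0.000000, Gamma_tss = 0.000000, Gamma_tst = 0.345988, Gamma_ttt = 0.000000
  tau = 0.750000: gamma = (0.375000, -0.500000), gamma' = (0.500000, 0.000000); Gamma_sss = 0.000000, Gamma_sst = -0.880734, Gamma_stt = 0.000000, Gamma_tss = 0.000000, Gamma_tst = 0.396330, Gamma_ttt = 0.000000
  tau = 0.875000: gamma = (0.437500, -0.500000), gamma' = (0.500000, 0.000000); Gamma_sss = 0.000000, Gamma_sst = -0.835873, Gamma_stt = 0.000000, Gamma_tss = 0.000000, Gamma_tst = 0.438833, Gamma_ttt = 0.000000
  tau = 1.000000: gamma = (0.500000, -0.500000), gamma' = (0.500000, 0.000000); Gamma_sss = 0.000000, Gamma_sst = -0.789474, Gamma_stt = 0.000000, Gamma_tss = 0.000000, Gamma_tst = 0.473684, Gamma_ttt = 0.000000
step 0: V^s = 2.0000, V^t = -1.0000
step 1: k1 = (-0.517241, 0.000000), k2 = (-0.514745, 0.038606), k3 = (-0.512261, 0.038420), k4 = (-0.502526, 0.075379); V <- V + (h/6)(k1 + 2k2 + 2k3 + k4): V^s = 1.8719, V^t = -0.9904
step 2: k1 = (-0.502549, 0.075382), k2 = (-0.486204, 0.109396), k3 = (-0.484097, 0.108922), k4 = (-0.462341, 0.138702); V <- V + (h/6)(k1 + 2k2 + 2k3 + k4): V^s = 1.7509, V^t = -0.9633
step 3: k1 = (-0.462397, 0.138719), k2 = (-0.436400, 0.163650), k3 = (-0.434962, 0.163111), k4 = (-0.406260, 0.182817); V <- V + (h/6)(k1 + 2k2 + 2k3 + k4): V^s = 1.6421, V^t = -0.9227
step 4: k1 = (-0.406326, 0.182847), k2 = (-0.376078, 0.197441), k3 = (-0.375315, 0.197040), k4 = (-0.344779, 0.206867); V <- V + (h/6)(k1 + 2k2 + 2k3 + k4): V^s = 1.5481, V^t = -0.8736

Answer: V^s = 1.5481, V^t = -0.8736


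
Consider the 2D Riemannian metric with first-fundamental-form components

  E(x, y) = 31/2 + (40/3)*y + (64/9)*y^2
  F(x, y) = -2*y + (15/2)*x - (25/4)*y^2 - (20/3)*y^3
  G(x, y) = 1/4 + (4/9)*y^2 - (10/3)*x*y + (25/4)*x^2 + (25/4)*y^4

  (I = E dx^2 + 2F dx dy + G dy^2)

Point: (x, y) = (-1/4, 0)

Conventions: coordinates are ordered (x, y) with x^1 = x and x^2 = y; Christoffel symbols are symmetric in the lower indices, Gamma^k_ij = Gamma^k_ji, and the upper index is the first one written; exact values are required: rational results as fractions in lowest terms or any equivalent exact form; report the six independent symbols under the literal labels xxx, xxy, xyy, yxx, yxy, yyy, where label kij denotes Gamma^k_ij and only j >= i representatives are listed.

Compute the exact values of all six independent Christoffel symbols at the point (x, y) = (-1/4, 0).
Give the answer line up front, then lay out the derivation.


Answer: Gamma_xxx = 200/821, Gamma_xxy = 515/2463, Gamma_xyy = 513/6568, Gamma_yxx = 4960/2463, Gamma_yxy = -1500/821, Gamma_yyy = 2165/2463

E = 31/2, F = -15/8, G = 41/64 at the point
E_x = 0, E_y = 40/3, F_x = 15/2, F_y = -2, G_x = -25/8, G_y = 5/6
EG - F^2 = 821/128;  g^inv = (128/821) * [[41/64, 15/8], [15/8, 31/2]]
first-kind symbols [ij,l] = (1/2)(d_i g_jl + d_j g_il - d_l g_ij): [xx,x] = E_x/2 = 0, [xx,y] = F_x - E_y/2 = 5/6, [xy,x] = E_y/2 = 20/3, [xy,y] = G_x/2 = -25/16, [yy,x] = F_y - G_x/2 = -7/16, [yy,y] = G_y/2 = 5/12
Gamma^x_ij = (G*[ij,x] - F*[ij,y])/(EG - F^2), Gamma^y_ij = (E*[ij,y] - F*[ij,x])/(EG - F^2)


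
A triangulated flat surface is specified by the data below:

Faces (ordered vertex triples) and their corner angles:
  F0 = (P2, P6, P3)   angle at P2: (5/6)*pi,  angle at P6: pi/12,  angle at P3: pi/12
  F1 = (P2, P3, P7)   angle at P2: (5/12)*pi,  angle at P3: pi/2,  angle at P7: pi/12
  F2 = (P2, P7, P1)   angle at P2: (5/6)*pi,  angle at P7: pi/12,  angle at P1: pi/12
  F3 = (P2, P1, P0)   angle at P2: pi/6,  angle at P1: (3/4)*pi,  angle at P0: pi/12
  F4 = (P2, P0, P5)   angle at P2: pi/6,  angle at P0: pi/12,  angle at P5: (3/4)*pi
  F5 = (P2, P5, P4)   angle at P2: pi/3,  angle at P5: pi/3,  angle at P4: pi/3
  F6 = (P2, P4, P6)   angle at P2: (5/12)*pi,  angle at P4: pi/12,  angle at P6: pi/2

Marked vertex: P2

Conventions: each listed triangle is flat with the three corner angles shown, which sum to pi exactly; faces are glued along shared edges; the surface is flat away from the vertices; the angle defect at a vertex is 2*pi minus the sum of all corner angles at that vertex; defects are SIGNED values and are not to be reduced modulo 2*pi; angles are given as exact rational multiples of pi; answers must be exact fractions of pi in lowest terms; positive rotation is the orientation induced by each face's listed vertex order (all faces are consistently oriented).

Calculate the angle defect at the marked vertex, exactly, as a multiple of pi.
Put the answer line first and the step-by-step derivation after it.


Answer: defect(P2) = (-7/6)*pi

Sum of corner angles at P2: (19/6)*pi
defect = 2*pi - (19/6)*pi


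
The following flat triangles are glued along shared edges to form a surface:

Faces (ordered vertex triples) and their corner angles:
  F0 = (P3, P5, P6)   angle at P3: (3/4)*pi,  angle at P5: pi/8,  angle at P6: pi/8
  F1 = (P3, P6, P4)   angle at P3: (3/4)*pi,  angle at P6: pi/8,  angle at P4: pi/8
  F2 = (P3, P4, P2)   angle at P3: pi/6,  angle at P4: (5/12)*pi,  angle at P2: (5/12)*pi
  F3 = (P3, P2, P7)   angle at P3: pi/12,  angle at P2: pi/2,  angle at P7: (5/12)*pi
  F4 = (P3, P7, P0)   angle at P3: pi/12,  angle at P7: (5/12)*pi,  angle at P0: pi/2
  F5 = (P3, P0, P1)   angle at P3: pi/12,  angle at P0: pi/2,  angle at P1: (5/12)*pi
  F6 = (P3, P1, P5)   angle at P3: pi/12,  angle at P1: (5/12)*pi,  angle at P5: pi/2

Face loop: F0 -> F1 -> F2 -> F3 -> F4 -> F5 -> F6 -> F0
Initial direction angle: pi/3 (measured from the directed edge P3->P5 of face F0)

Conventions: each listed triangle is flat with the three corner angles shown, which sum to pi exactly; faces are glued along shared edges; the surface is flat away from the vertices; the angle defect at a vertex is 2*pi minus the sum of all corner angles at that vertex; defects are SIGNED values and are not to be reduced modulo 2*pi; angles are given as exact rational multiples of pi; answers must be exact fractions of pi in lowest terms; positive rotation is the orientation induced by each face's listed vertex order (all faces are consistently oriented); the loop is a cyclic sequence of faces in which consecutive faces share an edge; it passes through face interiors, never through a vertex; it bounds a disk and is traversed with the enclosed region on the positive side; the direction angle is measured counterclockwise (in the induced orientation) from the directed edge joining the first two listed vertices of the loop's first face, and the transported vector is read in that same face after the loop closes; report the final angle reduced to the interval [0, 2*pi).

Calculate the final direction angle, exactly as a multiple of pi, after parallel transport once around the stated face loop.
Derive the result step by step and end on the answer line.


enclosed vertex P3: corner angles sum to 2*pi, defect = 2*pi - 2*pi = 0
holonomy = initial angle + sum of enclosed defects (mod 2*pi), positive in the induced orientation
final angle = pi/3 + 0 = pi/3 (mod 2*pi)

Answer: final direction angle = pi/3


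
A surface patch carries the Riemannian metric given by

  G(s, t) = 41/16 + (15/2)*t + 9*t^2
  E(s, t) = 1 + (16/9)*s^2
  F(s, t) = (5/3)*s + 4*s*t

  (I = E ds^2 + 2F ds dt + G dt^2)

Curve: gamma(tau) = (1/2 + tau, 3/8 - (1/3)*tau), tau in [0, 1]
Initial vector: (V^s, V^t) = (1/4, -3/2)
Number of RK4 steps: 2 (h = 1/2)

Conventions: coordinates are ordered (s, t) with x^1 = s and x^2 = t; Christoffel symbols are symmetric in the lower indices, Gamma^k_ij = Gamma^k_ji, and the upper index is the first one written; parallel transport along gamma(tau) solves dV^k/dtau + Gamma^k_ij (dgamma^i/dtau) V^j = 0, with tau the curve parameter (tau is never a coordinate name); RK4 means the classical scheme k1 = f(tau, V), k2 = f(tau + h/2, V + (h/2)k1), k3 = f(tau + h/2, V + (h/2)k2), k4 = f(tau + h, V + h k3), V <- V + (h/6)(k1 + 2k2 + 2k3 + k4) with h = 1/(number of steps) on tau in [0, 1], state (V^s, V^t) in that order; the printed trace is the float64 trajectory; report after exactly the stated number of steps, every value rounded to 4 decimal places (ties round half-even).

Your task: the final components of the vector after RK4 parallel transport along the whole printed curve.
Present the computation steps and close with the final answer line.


gamma'(tau) = (1, -1/3); f(tau, V)^k = -Gamma^k_ij(gamma(tau)) gamma'^i(tau) V^j; h = 1/2; intermediate values shown to 6 dp
curve data and Christoffel symbols at the stage parameters:
  tau = 0.000000: gamma = (0.500000, 0.375000), gamma' = (1.000000, -0.333333); Gamma_sss = 0.125459, Gamma_sst = 0.000000, Gamma_stt = 0.282284, Gamma_tss = 0.446949, Gamma_tst = 0.000000, Gamma_ttt = 1.005636
  tau = 0.250000: gamma = (0.750000, 0.291667), gamma' = (1.000000, -0.333333); Gamma_sss = 0.204636, Gamma_sst = 0.000000, Gamma_stt = 0.460432, Gamma_tss = 0.434852, Gamma_tst = 0.000000, Gamma_ttt = 0.978417
  tau = 0.500000: gamma = (1.000000, 0.208333), gamma' = (1.000000, -0.333333); Gamma_sss = 0.282483, Gamma_sst = 0.000000, Gamma_stt = 0.635586, Gamma_tss = 0.397241, Gamma_tst = 0.000000, Gamma_ttt = 0.893793
  tau = 0.750000: gamma = (1.250000, 0.125000), gamma' = (1.000000, -0.333333); Gamma_sss = 0.346227, Gamma_sst = 0.000000, Gamma_stt = 0.779010, Gamma_tss = 0.337571, Gamma_tst = 0.000000, Gamma_ttt = 0.759535
  tau = 1.000000: gamma = (1.500000, 0.041667), gamma' = (1.000000, -0.333333); Gamma_sss = 0.386999, Gamma_sst = 0.000000, Gamma_stt = 0.870748, Gamma_tss = 0.266062, Gamma_tst = 0.000000, Gamma_ttt = 0.598639
step 0: V^s = 0.2500, V^t = -1.5000
step 1: k1 = (-0.172507, -0.614555), k2 = (-0.296130, -0.629276), k3 = (-0.290370, -0.617036), k4 = (-0.412765, -0.580451); V <- V + (h/6)(k1 + 2k2 + 2k3 + k4): V^s = 0.1035, V^t = -1.8073
step 2: k1 = (-0.412129, -0.579557), k2 = (-0.507080, -0.494403), k3 = (-0.493333, -0.481000), k4 = (-0.538959, -0.370535); V <- V + (h/6)(k1 + 2k2 + 2k3 + k4): V^s = -0.1425, V^t = -2.0490

Answer: V^s = -0.1425, V^t = -2.0490
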